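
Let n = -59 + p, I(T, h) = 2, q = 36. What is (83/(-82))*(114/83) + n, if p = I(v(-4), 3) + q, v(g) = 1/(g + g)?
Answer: -918/41 ≈ -22.390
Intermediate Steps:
v(g) = 1/(2*g)
p = 38 (p = 2 + 36 = 38)
n = -21 (n = -59 + 38 = -21)
(83/(-82))*(114/83) + n = (83/(-82))*(114/83) - 21 = (83*(-1/82))*(114*(1/83)) - 21 = -83/82*114/83 - 21 = -57/41 - 21 = -918/41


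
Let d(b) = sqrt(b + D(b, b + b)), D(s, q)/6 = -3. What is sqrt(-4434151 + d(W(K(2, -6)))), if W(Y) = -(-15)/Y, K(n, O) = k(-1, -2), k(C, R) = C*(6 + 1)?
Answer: sqrt(-217273399 + 7*I*sqrt(987))/7 ≈ 0.0010657 + 2105.7*I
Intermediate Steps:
k(C, R) = 7*C (k(C, R) = C*7 = 7*C)
D(s, q) = -18 (D(s, q) = 6*(-3) = -18)
K(n, O) = -7 (K(n, O) = 7*(-1) = -7)
W(Y) = 15/Y
d(b) = sqrt(-18 + b) (d(b) = sqrt(b - 18) = sqrt(-18 + b))
sqrt(-4434151 + d(W(K(2, -6)))) = sqrt(-4434151 + sqrt(-18 + 15/(-7))) = sqrt(-4434151 + sqrt(-18 + 15*(-1/7))) = sqrt(-4434151 + sqrt(-18 - 15/7)) = sqrt(-4434151 + sqrt(-141/7)) = sqrt(-4434151 + I*sqrt(987)/7)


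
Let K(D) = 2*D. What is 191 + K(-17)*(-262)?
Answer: 9099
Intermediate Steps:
191 + K(-17)*(-262) = 191 + (2*(-17))*(-262) = 191 - 34*(-262) = 191 + 8908 = 9099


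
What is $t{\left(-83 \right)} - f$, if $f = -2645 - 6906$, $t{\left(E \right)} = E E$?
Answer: $16440$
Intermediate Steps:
$t{\left(E \right)} = E^{2}$
$f = -9551$ ($f = -2645 - 6906 = -9551$)
$t{\left(-83 \right)} - f = \left(-83\right)^{2} - -9551 = 6889 + 9551 = 16440$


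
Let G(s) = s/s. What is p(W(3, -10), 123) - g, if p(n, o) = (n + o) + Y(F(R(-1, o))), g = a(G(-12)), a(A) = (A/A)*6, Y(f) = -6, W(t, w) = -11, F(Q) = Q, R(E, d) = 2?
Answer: 100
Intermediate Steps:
G(s) = 1
a(A) = 6 (a(A) = 1*6 = 6)
g = 6
p(n, o) = -6 + n + o (p(n, o) = (n + o) - 6 = -6 + n + o)
p(W(3, -10), 123) - g = (-6 - 11 + 123) - 1*6 = 106 - 6 = 100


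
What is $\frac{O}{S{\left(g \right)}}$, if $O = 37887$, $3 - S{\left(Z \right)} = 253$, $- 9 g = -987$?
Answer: $- \frac{37887}{250} \approx -151.55$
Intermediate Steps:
$g = \frac{329}{3}$ ($g = \left(- \frac{1}{9}\right) \left(-987\right) = \frac{329}{3} \approx 109.67$)
$S{\left(Z \right)} = -250$ ($S{\left(Z \right)} = 3 - 253 = -250$)
$\frac{O}{S{\left(g \right)}} = \frac{37887}{-250} = 37887 \left(- \frac{1}{250}\right) = - \frac{37887}{250}$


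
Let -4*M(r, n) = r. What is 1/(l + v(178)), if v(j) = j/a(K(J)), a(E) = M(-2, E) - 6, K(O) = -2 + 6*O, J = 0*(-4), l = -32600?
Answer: -11/358956 ≈ -3.0644e-5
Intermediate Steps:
M(r, n) = -r/4
J = 0
a(E) = -11/2 (a(E) = -¼*(-2) - 6 = ½ - 6 = -11/2)
v(j) = -2*j/11 (v(j) = j/(-11/2) = j*(-2/11) = -2*j/11)
1/(l + v(178)) = 1/(-32600 - 2/11*178) = 1/(-32600 - 356/11) = 1/(-358956/11) = -11/358956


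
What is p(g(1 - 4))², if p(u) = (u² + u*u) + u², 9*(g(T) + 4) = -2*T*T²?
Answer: 144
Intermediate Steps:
g(T) = -4 - 2*T³/9 (g(T) = -4 + (-2*T*T²)/9 = -4 + (-2*T³)/9 = -4 - 2*T³/9)
p(u) = 3*u² (p(u) = (u² + u²) + u² = 2*u² + u² = 3*u²)
p(g(1 - 4))² = (3*(-4 - 2*(1 - 4)³/9)²)² = (3*(-4 - 2/9*(-3)³)²)² = (3*(-4 - 2/9*(-27))²)² = (3*(-4 + 6)²)² = (3*2²)² = (3*4)² = 12² = 144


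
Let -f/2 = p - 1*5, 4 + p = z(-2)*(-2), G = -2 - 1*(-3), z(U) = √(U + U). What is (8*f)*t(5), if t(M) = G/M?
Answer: 144/5 + 64*I/5 ≈ 28.8 + 12.8*I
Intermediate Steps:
z(U) = √2*√U (z(U) = √(2*U) = √2*√U)
G = 1 (G = -2 + 3 = 1)
p = -4 - 4*I (p = -4 + (√2*√(-2))*(-2) = -4 + (√2*(I*√2))*(-2) = -4 + (2*I)*(-2) = -4 - 4*I ≈ -4.0 - 4.0*I)
t(M) = 1/M
f = 18 + 8*I (f = -2*((-4 - 4*I) - 1*5) = -2*((-4 - 4*I) - 5) = -2*(-9 - 4*I) = 18 + 8*I ≈ 18.0 + 8.0*I)
(8*f)*t(5) = (8*(18 + 8*I))/5 = (144 + 64*I)*(⅕) = 144/5 + 64*I/5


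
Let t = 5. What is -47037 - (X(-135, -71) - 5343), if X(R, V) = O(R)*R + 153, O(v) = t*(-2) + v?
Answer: -61422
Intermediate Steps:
O(v) = -10 + v (O(v) = 5*(-2) + v = -10 + v)
X(R, V) = 153 + R*(-10 + R) (X(R, V) = (-10 + R)*R + 153 = R*(-10 + R) + 153 = 153 + R*(-10 + R))
-47037 - (X(-135, -71) - 5343) = -47037 - ((153 - 135*(-10 - 135)) - 5343) = -47037 - ((153 - 135*(-145)) - 5343) = -47037 - ((153 + 19575) - 5343) = -47037 - (19728 - 5343) = -47037 - 1*14385 = -47037 - 14385 = -61422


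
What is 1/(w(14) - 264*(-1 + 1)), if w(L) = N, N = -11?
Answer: -1/11 ≈ -0.090909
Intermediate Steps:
w(L) = -11
1/(w(14) - 264*(-1 + 1)) = 1/(-11 - 264*(-1 + 1)) = 1/(-11 - 264*0) = 1/(-11 - 132*0) = 1/(-11 + 0) = 1/(-11) = -1/11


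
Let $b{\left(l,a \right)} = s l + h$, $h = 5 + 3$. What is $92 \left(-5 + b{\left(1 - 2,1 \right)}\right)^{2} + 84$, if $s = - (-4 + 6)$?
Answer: $2384$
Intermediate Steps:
$h = 8$
$s = -2$ ($s = \left(-1\right) 2 = -2$)
$b{\left(l,a \right)} = 8 - 2 l$ ($b{\left(l,a \right)} = - 2 l + 8 = 8 - 2 l$)
$92 \left(-5 + b{\left(1 - 2,1 \right)}\right)^{2} + 84 = 92 \left(-5 + \left(8 - 2 \left(1 - 2\right)\right)\right)^{2} + 84 = 92 \left(-5 + \left(8 - -2\right)\right)^{2} + 84 = 92 \left(-5 + \left(8 + 2\right)\right)^{2} + 84 = 92 \left(-5 + 10\right)^{2} + 84 = 92 \cdot 5^{2} + 84 = 92 \cdot 25 + 84 = 2300 + 84 = 2384$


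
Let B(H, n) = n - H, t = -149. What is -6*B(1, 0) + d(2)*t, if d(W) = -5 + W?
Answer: 453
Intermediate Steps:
-6*B(1, 0) + d(2)*t = -6*(0 - 1*1) + (-5 + 2)*(-149) = -6*(0 - 1) - 3*(-149) = -6*(-1) + 447 = 6 + 447 = 453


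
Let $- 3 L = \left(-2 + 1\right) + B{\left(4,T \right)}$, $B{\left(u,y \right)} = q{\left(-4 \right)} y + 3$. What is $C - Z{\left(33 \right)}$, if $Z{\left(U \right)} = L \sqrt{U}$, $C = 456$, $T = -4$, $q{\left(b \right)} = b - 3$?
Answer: $456 + 10 \sqrt{33} \approx 513.45$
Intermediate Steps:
$q{\left(b \right)} = -3 + b$
$B{\left(u,y \right)} = 3 - 7 y$ ($B{\left(u,y \right)} = \left(-3 - 4\right) y + 3 = - 7 y + 3 = 3 - 7 y$)
$L = -10$ ($L = - \frac{\left(-2 + 1\right) + \left(3 - -28\right)}{3} = - \frac{-1 + \left(3 + 28\right)}{3} = - \frac{-1 + 31}{3} = \left(- \frac{1}{3}\right) 30 = -10$)
$Z{\left(U \right)} = - 10 \sqrt{U}$
$C - Z{\left(33 \right)} = 456 - - 10 \sqrt{33} = 456 + 10 \sqrt{33}$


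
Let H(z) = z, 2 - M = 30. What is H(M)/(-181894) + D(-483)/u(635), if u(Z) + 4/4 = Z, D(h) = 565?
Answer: 51393931/57660398 ≈ 0.89132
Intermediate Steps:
M = -28 (M = 2 - 1*30 = 2 - 30 = -28)
u(Z) = -1 + Z
H(M)/(-181894) + D(-483)/u(635) = -28/(-181894) + 565/(-1 + 635) = -28*(-1/181894) + 565/634 = 14/90947 + 565*(1/634) = 14/90947 + 565/634 = 51393931/57660398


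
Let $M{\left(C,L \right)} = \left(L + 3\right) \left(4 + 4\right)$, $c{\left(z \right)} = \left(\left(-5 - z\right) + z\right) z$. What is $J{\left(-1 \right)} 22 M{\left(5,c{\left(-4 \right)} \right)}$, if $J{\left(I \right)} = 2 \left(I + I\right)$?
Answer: $-16192$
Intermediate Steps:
$J{\left(I \right)} = 4 I$ ($J{\left(I \right)} = 2 \cdot 2 I = 4 I$)
$c{\left(z \right)} = - 5 z$
$M{\left(C,L \right)} = 24 + 8 L$ ($M{\left(C,L \right)} = \left(3 + L\right) 8 = 24 + 8 L$)
$J{\left(-1 \right)} 22 M{\left(5,c{\left(-4 \right)} \right)} = 4 \left(-1\right) 22 \left(24 + 8 \left(\left(-5\right) \left(-4\right)\right)\right) = \left(-4\right) 22 \left(24 + 8 \cdot 20\right) = - 88 \left(24 + 160\right) = \left(-88\right) 184 = -16192$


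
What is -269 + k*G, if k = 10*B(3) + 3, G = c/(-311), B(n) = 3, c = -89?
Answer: -80722/311 ≈ -259.56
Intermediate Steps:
G = 89/311 (G = -89/(-311) = -89*(-1/311) = 89/311 ≈ 0.28617)
k = 33 (k = 10*3 + 3 = 30 + 3 = 33)
-269 + k*G = -269 + 33*(89/311) = -269 + 2937/311 = -80722/311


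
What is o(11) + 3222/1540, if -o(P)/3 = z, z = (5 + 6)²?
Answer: -277899/770 ≈ -360.91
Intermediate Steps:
z = 121 (z = 11² = 121)
o(P) = -363 (o(P) = -3*121 = -363)
o(11) + 3222/1540 = -363 + 3222/1540 = -363 + 3222*(1/1540) = -363 + 1611/770 = -277899/770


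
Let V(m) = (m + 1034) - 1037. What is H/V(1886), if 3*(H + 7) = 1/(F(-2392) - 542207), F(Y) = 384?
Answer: -11378284/3060758127 ≈ -0.0037175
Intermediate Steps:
V(m) = -3 + m (V(m) = (1034 + m) - 1037 = -3 + m)
H = -11378284/1625469 (H = -7 + 1/(3*(384 - 542207)) = -7 + (1/3)/(-541823) = -7 + (1/3)*(-1/541823) = -7 - 1/1625469 = -11378284/1625469 ≈ -7.0000)
H/V(1886) = -11378284/(1625469*(-3 + 1886)) = -11378284/1625469/1883 = -11378284/1625469*1/1883 = -11378284/3060758127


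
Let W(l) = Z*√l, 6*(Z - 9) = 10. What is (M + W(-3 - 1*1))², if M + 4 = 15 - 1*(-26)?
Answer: 8225/9 + 4736*I/3 ≈ 913.89 + 1578.7*I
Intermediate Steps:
Z = 32/3 (Z = 9 + (⅙)*10 = 9 + 5/3 = 32/3 ≈ 10.667)
W(l) = 32*√l/3
M = 37 (M = -4 + (15 - 1*(-26)) = -4 + (15 + 26) = -4 + 41 = 37)
(M + W(-3 - 1*1))² = (37 + 32*√(-3 - 1*1)/3)² = (37 + 32*√(-3 - 1)/3)² = (37 + 32*√(-4)/3)² = (37 + 32*(2*I)/3)² = (37 + 64*I/3)²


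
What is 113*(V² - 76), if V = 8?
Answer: -1356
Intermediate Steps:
113*(V² - 76) = 113*(8² - 76) = 113*(64 - 76) = 113*(-12) = -1356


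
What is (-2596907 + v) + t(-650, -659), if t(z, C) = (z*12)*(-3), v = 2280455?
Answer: -293052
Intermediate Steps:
t(z, C) = -36*z (t(z, C) = (12*z)*(-3) = -36*z)
(-2596907 + v) + t(-650, -659) = (-2596907 + 2280455) - 36*(-650) = -316452 + 23400 = -293052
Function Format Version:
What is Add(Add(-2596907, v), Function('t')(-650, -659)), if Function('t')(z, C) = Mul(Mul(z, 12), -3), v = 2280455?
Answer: -293052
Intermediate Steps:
Function('t')(z, C) = Mul(-36, z) (Function('t')(z, C) = Mul(Mul(12, z), -3) = Mul(-36, z))
Add(Add(-2596907, v), Function('t')(-650, -659)) = Add(Add(-2596907, 2280455), Mul(-36, -650)) = Add(-316452, 23400) = -293052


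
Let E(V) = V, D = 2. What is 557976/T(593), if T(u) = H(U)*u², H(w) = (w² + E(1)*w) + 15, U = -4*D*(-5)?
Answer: 557976/581979095 ≈ 0.00095876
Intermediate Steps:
U = 40 (U = -4*2*(-5) = -8*(-5) = 40)
H(w) = 15 + w + w² (H(w) = (w² + 1*w) + 15 = (w² + w) + 15 = (w + w²) + 15 = 15 + w + w²)
T(u) = 1655*u² (T(u) = (15 + 40 + 40²)*u² = (15 + 40 + 1600)*u² = 1655*u²)
557976/T(593) = 557976/((1655*593²)) = 557976/((1655*351649)) = 557976/581979095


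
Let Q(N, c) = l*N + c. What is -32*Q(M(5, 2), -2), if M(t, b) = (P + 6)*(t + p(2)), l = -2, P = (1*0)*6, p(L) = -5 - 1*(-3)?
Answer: 1216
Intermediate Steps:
p(L) = -2 (p(L) = -5 + 3 = -2)
P = 0 (P = 0*6 = 0)
M(t, b) = -12 + 6*t (M(t, b) = (0 + 6)*(t - 2) = 6*(-2 + t) = -12 + 6*t)
Q(N, c) = c - 2*N (Q(N, c) = -2*N + c = c - 2*N)
-32*Q(M(5, 2), -2) = -32*(-2 - 2*(-12 + 6*5)) = -32*(-2 - 2*(-12 + 30)) = -32*(-2 - 2*18) = -32*(-2 - 36) = -32*(-38) = 1216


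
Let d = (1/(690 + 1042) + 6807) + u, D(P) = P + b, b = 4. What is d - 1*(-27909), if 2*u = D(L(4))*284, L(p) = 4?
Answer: 62095665/1732 ≈ 35852.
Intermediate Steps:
D(P) = 4 + P (D(P) = P + 4 = 4 + P)
u = 1136 (u = ((4 + 4)*284)/2 = (8*284)/2 = (½)*2272 = 1136)
d = 13757277/1732 (d = (1/(690 + 1042) + 6807) + 1136 = (1/1732 + 6807) + 1136 = 11789725/1732 + 1136 = 13757277/1732 ≈ 7943.0)
d - 1*(-27909) = 13757277/1732 - 1*(-27909) = 13757277/1732 + 27909 = 62095665/1732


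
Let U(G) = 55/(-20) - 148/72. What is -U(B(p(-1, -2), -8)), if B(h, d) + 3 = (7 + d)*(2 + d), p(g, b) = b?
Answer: 173/36 ≈ 4.8056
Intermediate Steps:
B(h, d) = -3 + (2 + d)*(7 + d) (B(h, d) = -3 + (7 + d)*(2 + d) = -3 + (2 + d)*(7 + d))
U(G) = -173/36 (U(G) = 55*(-1/20) - 148*1/72 = -11/4 - 37/18 = -173/36)
-U(B(p(-1, -2), -8)) = -1*(-173/36) = 173/36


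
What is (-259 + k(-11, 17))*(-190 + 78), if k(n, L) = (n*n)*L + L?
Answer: -203280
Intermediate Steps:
k(n, L) = L + L*n² (k(n, L) = n²*L + L = L*n² + L = L + L*n²)
(-259 + k(-11, 17))*(-190 + 78) = (-259 + 17*(1 + (-11)²))*(-190 + 78) = (-259 + 17*(1 + 121))*(-112) = (-259 + 17*122)*(-112) = (-259 + 2074)*(-112) = 1815*(-112) = -203280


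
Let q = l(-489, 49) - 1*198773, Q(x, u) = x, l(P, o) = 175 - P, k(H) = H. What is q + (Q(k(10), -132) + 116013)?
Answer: -82086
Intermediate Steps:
q = -198109 (q = (175 - 1*(-489)) - 1*198773 = (175 + 489) - 198773 = 664 - 198773 = -198109)
q + (Q(k(10), -132) + 116013) = -198109 + (10 + 116013) = -198109 + 116023 = -82086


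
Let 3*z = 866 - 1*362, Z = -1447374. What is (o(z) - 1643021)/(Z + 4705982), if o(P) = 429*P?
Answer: -1570949/3258608 ≈ -0.48209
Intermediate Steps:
z = 168 (z = (866 - 1*362)/3 = (866 - 362)/3 = (⅓)*504 = 168)
(o(z) - 1643021)/(Z + 4705982) = (429*168 - 1643021)/(-1447374 + 4705982) = (72072 - 1643021)/3258608 = -1570949*1/3258608 = -1570949/3258608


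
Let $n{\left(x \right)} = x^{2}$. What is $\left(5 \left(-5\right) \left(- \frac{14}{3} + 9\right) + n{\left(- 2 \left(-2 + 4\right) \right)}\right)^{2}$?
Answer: $\frac{76729}{9} \approx 8525.4$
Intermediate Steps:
$\left(5 \left(-5\right) \left(- \frac{14}{3} + 9\right) + n{\left(- 2 \left(-2 + 4\right) \right)}\right)^{2} = \left(5 \left(-5\right) \left(- \frac{14}{3} + 9\right) + \left(- 2 \left(-2 + 4\right)\right)^{2}\right)^{2} = \left(- 25 \left(\left(-14\right) \frac{1}{3} + 9\right) + \left(\left(-2\right) 2\right)^{2}\right)^{2} = \left(- 25 \left(- \frac{14}{3} + 9\right) + \left(-4\right)^{2}\right)^{2} = \left(\left(-25\right) \frac{13}{3} + 16\right)^{2} = \left(- \frac{325}{3} + 16\right)^{2} = \left(- \frac{277}{3}\right)^{2} = \frac{76729}{9}$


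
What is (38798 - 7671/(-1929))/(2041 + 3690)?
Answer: 24949671/3685033 ≈ 6.7705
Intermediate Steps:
(38798 - 7671/(-1929))/(2041 + 3690) = (38798 - 7671*(-1/1929))/5731 = (38798 + 2557/643)*(1/5731) = (24949671/643)*(1/5731) = 24949671/3685033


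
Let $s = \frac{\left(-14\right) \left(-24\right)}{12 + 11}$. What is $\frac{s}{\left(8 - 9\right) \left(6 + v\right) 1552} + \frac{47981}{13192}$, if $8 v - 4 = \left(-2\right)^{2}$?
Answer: $\frac{1103155}{303416} \approx 3.6358$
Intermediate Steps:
$v = 1$ ($v = \frac{1}{2} + \frac{\left(-2\right)^{2}}{8} = \frac{1}{2} + \frac{1}{8} \cdot 4 = \frac{1}{2} + \frac{1}{2} = 1$)
$s = \frac{336}{23} \approx 14.609$
$\frac{s}{\left(8 - 9\right) \left(6 + v\right) 1552} + \frac{47981}{13192} = \frac{336}{23 \left(8 - 9\right) \left(6 + 1\right) 1552} + \frac{47981}{13192} = \frac{336}{23 \left(-1\right) 7 \cdot 1552} + 47981 \cdot \frac{1}{13192} = \frac{336}{23 \left(\left(-7\right) 1552\right)} + \frac{47981}{13192} = \frac{336}{23 \left(-10864\right)} + \frac{47981}{13192} = \frac{336}{23} \left(- \frac{1}{10864}\right) + \frac{47981}{13192} = - \frac{3}{2231} + \frac{47981}{13192} = \frac{1103155}{303416}$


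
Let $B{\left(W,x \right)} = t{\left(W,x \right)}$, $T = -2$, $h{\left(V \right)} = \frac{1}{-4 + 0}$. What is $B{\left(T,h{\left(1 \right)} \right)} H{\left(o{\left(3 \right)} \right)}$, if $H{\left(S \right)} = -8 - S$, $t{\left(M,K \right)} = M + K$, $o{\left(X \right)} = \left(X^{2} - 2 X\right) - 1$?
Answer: $\frac{45}{2} \approx 22.5$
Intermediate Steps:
$o{\left(X \right)} = -1 + X^{2} - 2 X$
$h{\left(V \right)} = - \frac{1}{4}$ ($h{\left(V \right)} = \frac{1}{-4} = - \frac{1}{4}$)
$t{\left(M,K \right)} = K + M$
$B{\left(W,x \right)} = W + x$ ($B{\left(W,x \right)} = x + W = W + x$)
$B{\left(T,h{\left(1 \right)} \right)} H{\left(o{\left(3 \right)} \right)} = \left(-2 - \frac{1}{4}\right) \left(-8 - \left(-1 + 3^{2} - 6\right)\right) = - \frac{9 \left(-8 - \left(-1 + 9 - 6\right)\right)}{4} = - \frac{9 \left(-8 - 2\right)}{4} = \left(- \frac{9}{4}\right) \left(-10\right) = \frac{45}{2}$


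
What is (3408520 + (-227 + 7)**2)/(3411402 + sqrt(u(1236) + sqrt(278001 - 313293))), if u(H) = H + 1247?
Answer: 3456920/(3411402 + sqrt(2483 + 2*I*sqrt(8823))) ≈ 1.0133 - 5.5953e-7*I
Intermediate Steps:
u(H) = 1247 + H
(3408520 + (-227 + 7)**2)/(3411402 + sqrt(u(1236) + sqrt(278001 - 313293))) = (3408520 + (-227 + 7)**2)/(3411402 + sqrt((1247 + 1236) + sqrt(278001 - 313293))) = (3408520 + (-220)**2)/(3411402 + sqrt(2483 + sqrt(-35292))) = (3408520 + 48400)/(3411402 + sqrt(2483 + 2*I*sqrt(8823))) = 3456920/(3411402 + sqrt(2483 + 2*I*sqrt(8823)))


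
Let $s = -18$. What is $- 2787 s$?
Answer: $50166$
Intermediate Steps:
$- 2787 s = \left(-2787\right) \left(-18\right) = 50166$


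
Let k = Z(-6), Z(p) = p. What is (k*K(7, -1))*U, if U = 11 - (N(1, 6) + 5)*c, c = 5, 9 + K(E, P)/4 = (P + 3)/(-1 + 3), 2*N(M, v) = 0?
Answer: -2688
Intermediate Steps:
N(M, v) = 0 (N(M, v) = (1/2)*0 = 0)
k = -6
K(E, P) = -30 + 2*P (K(E, P) = -36 + 4*((P + 3)/(-1 + 3)) = -36 + 4*((3 + P)/2) = -36 + 4*((3 + P)*(1/2)) = -36 + 4*(3/2 + P/2) = -36 + (6 + 2*P) = -30 + 2*P)
U = -14 (U = 11 - (0 + 5)*5 = 11 - 5*5 = 11 - 1*25 = 11 - 25 = -14)
(k*K(7, -1))*U = -6*(-30 + 2*(-1))*(-14) = -6*(-30 - 2)*(-14) = -6*(-32)*(-14) = 192*(-14) = -2688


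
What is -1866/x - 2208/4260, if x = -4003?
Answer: -74122/1421065 ≈ -0.052159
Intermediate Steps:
-1866/x - 2208/4260 = -1866/(-4003) - 2208/4260 = -1866*(-1/4003) - 2208*1/4260 = 1866/4003 - 184/355 = -74122/1421065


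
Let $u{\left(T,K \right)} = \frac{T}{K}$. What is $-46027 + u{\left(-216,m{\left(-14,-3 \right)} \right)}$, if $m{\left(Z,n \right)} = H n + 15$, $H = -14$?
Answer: $- \frac{874585}{19} \approx -46031.0$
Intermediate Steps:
$m{\left(Z,n \right)} = 15 - 14 n$ ($m{\left(Z,n \right)} = - 14 n + 15 = 15 - 14 n$)
$-46027 + u{\left(-216,m{\left(-14,-3 \right)} \right)} = -46027 - \frac{216}{15 - -42} = -46027 - \frac{216}{15 + 42} = -46027 - \frac{216}{57} = -46027 - \frac{72}{19} = - \frac{874585}{19}$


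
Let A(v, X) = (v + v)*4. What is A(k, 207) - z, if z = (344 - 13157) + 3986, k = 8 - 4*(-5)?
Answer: 9051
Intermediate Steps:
k = 28 (k = 8 + 20 = 28)
A(v, X) = 8*v (A(v, X) = (2*v)*4 = 8*v)
z = -8827 (z = -12813 + 3986 = -8827)
A(k, 207) - z = 8*28 - 1*(-8827) = 224 + 8827 = 9051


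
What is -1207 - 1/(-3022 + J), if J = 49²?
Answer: -749546/621 ≈ -1207.0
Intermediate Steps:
J = 2401
-1207 - 1/(-3022 + J) = -1207 - 1/(-3022 + 2401) = -1207 - 1/(-621) = -1207 - 1*(-1/621) = -1207 + 1/621 = -749546/621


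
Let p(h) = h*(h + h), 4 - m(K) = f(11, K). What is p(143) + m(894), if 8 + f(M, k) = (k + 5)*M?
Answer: 31021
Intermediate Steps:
f(M, k) = -8 + M*(5 + k) (f(M, k) = -8 + (k + 5)*M = -8 + (5 + k)*M = -8 + M*(5 + k))
m(K) = -43 - 11*K (m(K) = 4 - (-8 + 5*11 + 11*K) = 4 - (-8 + 55 + 11*K) = 4 - (47 + 11*K) = 4 + (-47 - 11*K) = -43 - 11*K)
p(h) = 2*h**2 (p(h) = h*(2*h) = 2*h**2)
p(143) + m(894) = 2*143**2 + (-43 - 11*894) = 2*20449 + (-43 - 9834) = 40898 - 9877 = 31021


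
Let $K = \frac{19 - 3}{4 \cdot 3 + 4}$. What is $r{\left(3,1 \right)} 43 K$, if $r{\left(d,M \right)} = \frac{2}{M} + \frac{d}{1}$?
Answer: $215$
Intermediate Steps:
$K = 1$ ($K = \frac{16}{12 + 4} = \frac{16}{16} = 16 \cdot \frac{1}{16} = 1$)
$r{\left(d,M \right)} = d + \frac{2}{M}$ ($r{\left(d,M \right)} = \frac{2}{M} + d 1 = \frac{2}{M} + d = d + \frac{2}{M}$)
$r{\left(3,1 \right)} 43 K = \left(3 + \frac{2}{1}\right) 43 \cdot 1 = \left(3 + 2 \cdot 1\right) 43 \cdot 1 = \left(3 + 2\right) 43 \cdot 1 = 5 \cdot 43 \cdot 1 = 215 \cdot 1 = 215$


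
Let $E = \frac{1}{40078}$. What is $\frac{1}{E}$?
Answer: $40078$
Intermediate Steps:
$E = \frac{1}{40078} \approx 2.4951 \cdot 10^{-5}$
$\frac{1}{E} = \frac{1}{\frac{1}{40078}} = 40078$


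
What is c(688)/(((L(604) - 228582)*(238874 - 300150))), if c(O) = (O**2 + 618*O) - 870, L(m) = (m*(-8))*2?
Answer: 448829/7299380948 ≈ 6.1489e-5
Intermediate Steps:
L(m) = -16*m (L(m) = -8*m*2 = -16*m)
c(O) = -870 + O**2 + 618*O
c(688)/(((L(604) - 228582)*(238874 - 300150))) = (-870 + 688**2 + 618*688)/(((-16*604 - 228582)*(238874 - 300150))) = (-870 + 473344 + 425184)/(((-9664 - 228582)*(-61276))) = 897658/((-238246*(-61276))) = 897658/14598761896 = 897658*(1/14598761896) = 448829/7299380948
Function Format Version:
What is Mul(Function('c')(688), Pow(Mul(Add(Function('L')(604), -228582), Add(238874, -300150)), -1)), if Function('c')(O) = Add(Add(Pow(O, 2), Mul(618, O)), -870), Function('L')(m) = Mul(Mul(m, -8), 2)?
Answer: Rational(448829, 7299380948) ≈ 6.1489e-5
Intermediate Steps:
Function('L')(m) = Mul(-16, m) (Function('L')(m) = Mul(Mul(-8, m), 2) = Mul(-16, m))
Function('c')(O) = Add(-870, Pow(O, 2), Mul(618, O))
Mul(Function('c')(688), Pow(Mul(Add(Function('L')(604), -228582), Add(238874, -300150)), -1)) = Mul(Add(-870, Pow(688, 2), Mul(618, 688)), Pow(Mul(Add(Mul(-16, 604), -228582), Add(238874, -300150)), -1)) = Mul(Add(-870, 473344, 425184), Pow(Mul(Add(-9664, -228582), -61276), -1)) = Mul(897658, Pow(Mul(-238246, -61276), -1)) = Mul(897658, Pow(14598761896, -1)) = Mul(897658, Rational(1, 14598761896)) = Rational(448829, 7299380948)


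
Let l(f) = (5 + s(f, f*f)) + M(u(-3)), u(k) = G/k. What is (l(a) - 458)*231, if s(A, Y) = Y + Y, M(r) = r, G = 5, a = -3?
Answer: -100870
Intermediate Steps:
u(k) = 5/k
s(A, Y) = 2*Y
l(f) = 10/3 + 2*f**2 (l(f) = (5 + 2*(f*f)) + 5/(-3) = (5 + 2*f**2) + 5*(-1/3) = (5 + 2*f**2) - 5/3 = 10/3 + 2*f**2)
(l(a) - 458)*231 = ((10/3 + 2*(-3)**2) - 458)*231 = ((10/3 + 2*9) - 458)*231 = ((10/3 + 18) - 458)*231 = (64/3 - 458)*231 = -1310/3*231 = -100870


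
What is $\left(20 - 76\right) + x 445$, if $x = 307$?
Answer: $136559$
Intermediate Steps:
$\left(20 - 76\right) + x 445 = \left(20 - 76\right) + 307 \cdot 445 = -56 + 136615 = 136559$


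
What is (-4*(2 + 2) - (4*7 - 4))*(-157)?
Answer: 6280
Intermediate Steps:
(-4*(2 + 2) - (4*7 - 4))*(-157) = (-4*4 - (28 - 4))*(-157) = (-16 - 1*24)*(-157) = (-16 - 24)*(-157) = -40*(-157) = 6280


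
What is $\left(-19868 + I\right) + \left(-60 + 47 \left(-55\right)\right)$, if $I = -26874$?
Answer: $-49387$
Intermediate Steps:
$\left(-19868 + I\right) + \left(-60 + 47 \left(-55\right)\right) = \left(-19868 - 26874\right) + \left(-60 + 47 \left(-55\right)\right) = -46742 - 2645 = -49387$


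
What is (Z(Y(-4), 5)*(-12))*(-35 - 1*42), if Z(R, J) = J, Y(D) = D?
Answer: 4620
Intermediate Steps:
(Z(Y(-4), 5)*(-12))*(-35 - 1*42) = (5*(-12))*(-35 - 1*42) = -60*(-35 - 42) = -60*(-77) = 4620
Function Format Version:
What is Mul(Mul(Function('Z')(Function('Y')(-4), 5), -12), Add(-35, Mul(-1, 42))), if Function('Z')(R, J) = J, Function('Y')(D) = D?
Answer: 4620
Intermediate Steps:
Mul(Mul(Function('Z')(Function('Y')(-4), 5), -12), Add(-35, Mul(-1, 42))) = Mul(Mul(5, -12), Add(-35, Mul(-1, 42))) = Mul(-60, Add(-35, -42)) = Mul(-60, -77) = 4620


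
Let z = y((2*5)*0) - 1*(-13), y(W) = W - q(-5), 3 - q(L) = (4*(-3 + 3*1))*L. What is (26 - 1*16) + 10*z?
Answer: 110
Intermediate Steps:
q(L) = 3 (q(L) = 3 - 4*(-3 + 3*1)*L = 3 - 4*(-3 + 3)*L = 3 - 4*0*L = 3 - 0*L = 3 - 1*0 = 3 + 0 = 3)
y(W) = -3 + W (y(W) = W - 1*3 = W - 3 = -3 + W)
z = 10 (z = (-3 + (2*5)*0) - 1*(-13) = (-3 + 10*0) + 13 = (-3 + 0) + 13 = -3 + 13 = 10)
(26 - 1*16) + 10*z = (26 - 1*16) + 10*10 = (26 - 16) + 100 = 10 + 100 = 110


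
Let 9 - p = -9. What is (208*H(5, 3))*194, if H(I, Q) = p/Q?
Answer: 242112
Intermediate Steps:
p = 18 (p = 9 - 1*(-9) = 9 + 9 = 18)
H(I, Q) = 18/Q
(208*H(5, 3))*194 = (208*(18/3))*194 = (208*(18*(⅓)))*194 = (208*6)*194 = 1248*194 = 242112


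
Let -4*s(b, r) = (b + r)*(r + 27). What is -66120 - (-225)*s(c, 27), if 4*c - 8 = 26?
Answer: -695805/4 ≈ -1.7395e+5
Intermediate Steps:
c = 17/2 (c = 2 + (¼)*26 = 2 + 13/2 = 17/2 ≈ 8.5000)
s(b, r) = -(27 + r)*(b + r)/4 (s(b, r) = -(b + r)*(r + 27)/4 = -(b + r)*(27 + r)/4 = -(27 + r)*(b + r)/4)
-66120 - (-225)*s(c, 27) = -66120 - (-225)*(-27/4*17/2 - 27/4*27 - ¼*27² - ¼*17/2*27) = -66120 - (-225)*(-459/8 - 729/4 - ¼*729 - 459/8) = -66120 - (-225)*(-459/8 - 729/4 - 729/4 - 459/8) = -66120 - (-225)*(-1917)/4 = -66120 - 1*431325/4 = -66120 - 431325/4 = -695805/4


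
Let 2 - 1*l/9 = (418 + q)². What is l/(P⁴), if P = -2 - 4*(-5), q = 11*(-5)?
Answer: -131767/11664 ≈ -11.297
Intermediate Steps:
q = -55
P = 18 (P = -2 + 20 = 18)
l = -1185903 (l = 18 - 9*(418 - 55)² = 18 - 9*363² = 18 - 9*131769 = 18 - 1185921 = -1185903)
l/(P⁴) = -1185903/(18⁴) = -1185903/104976 = -1185903*1/104976 = -131767/11664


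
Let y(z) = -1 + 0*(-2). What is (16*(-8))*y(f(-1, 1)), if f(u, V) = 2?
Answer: 128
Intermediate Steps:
y(z) = -1 (y(z) = -1 + 0 = -1)
(16*(-8))*y(f(-1, 1)) = (16*(-8))*(-1) = -128*(-1) = 128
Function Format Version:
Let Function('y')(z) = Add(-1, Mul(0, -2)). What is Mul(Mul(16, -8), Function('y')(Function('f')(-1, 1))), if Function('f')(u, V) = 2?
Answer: 128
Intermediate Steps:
Function('y')(z) = -1 (Function('y')(z) = Add(-1, 0) = -1)
Mul(Mul(16, -8), Function('y')(Function('f')(-1, 1))) = Mul(Mul(16, -8), -1) = Mul(-128, -1) = 128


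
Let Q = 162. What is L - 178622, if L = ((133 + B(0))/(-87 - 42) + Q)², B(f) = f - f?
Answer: -2541263477/16641 ≈ -1.5271e+5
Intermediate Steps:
B(f) = 0
L = 431185225/16641 (L = ((133 + 0)/(-87 - 42) + 162)² = (133/(-129) + 162)² = (133*(-1/129) + 162)² = (-133/129 + 162)² = (20765/129)² = 431185225/16641 ≈ 25911.)
L - 178622 = 431185225/16641 - 178622 = -2541263477/16641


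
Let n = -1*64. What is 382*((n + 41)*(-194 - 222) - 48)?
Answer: 3636640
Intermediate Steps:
n = -64
382*((n + 41)*(-194 - 222) - 48) = 382*((-64 + 41)*(-194 - 222) - 48) = 382*(-23*(-416) - 48) = 382*(9568 - 48) = 382*9520 = 3636640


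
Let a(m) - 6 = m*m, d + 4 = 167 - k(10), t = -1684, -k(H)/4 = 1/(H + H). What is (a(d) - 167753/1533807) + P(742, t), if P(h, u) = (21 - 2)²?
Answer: 1035363079192/38345175 ≈ 27001.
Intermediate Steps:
k(H) = -2/H (k(H) = -4/(H + H) = -4*1/(2*H) = -2/H)
d = 816/5 (d = -4 + (167 - (-2)/10) = -4 + (167 - 1*(-⅕)) = -4 + (167 + ⅕) = -4 + 836/5 = 816/5 ≈ 163.20)
P(h, u) = 361 (P(h, u) = 19² = 361)
a(m) = 6 + m² (a(m) = 6 + m*m = 6 + m²)
(a(d) - 167753/1533807) + P(742, t) = ((6 + (816/5)²) - 167753/1533807) + 361 = ((6 + 665856/25) - 167753*1/1533807) + 361 = (666006/25 - 167753/1533807) + 361 = 1021520471017/38345175 + 361 = 1035363079192/38345175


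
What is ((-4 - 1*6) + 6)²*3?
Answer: 48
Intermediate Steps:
((-4 - 1*6) + 6)²*3 = ((-4 - 6) + 6)²*3 = (-10 + 6)²*3 = (-4)²*3 = 16*3 = 48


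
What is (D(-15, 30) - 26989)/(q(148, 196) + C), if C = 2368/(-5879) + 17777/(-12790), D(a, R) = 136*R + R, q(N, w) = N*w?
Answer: -1720327148390/2181046631577 ≈ -0.78876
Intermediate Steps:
D(a, R) = 137*R
C = -134797703/75192410 (C = 2368*(-1/5879) + 17777*(-1/12790) = -2368/5879 - 17777/12790 = -134797703/75192410 ≈ -1.7927)
(D(-15, 30) - 26989)/(q(148, 196) + C) = (137*30 - 26989)/(148*196 - 134797703/75192410) = (4110 - 26989)/(29008 - 134797703/75192410) = -22879/2181046631577/75192410 = -22879*75192410/2181046631577 = -1720327148390/2181046631577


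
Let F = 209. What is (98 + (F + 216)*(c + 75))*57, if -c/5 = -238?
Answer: 30650211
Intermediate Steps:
c = 1190 (c = -5*(-238) = 1190)
(98 + (F + 216)*(c + 75))*57 = (98 + (209 + 216)*(1190 + 75))*57 = (98 + 425*1265)*57 = (98 + 537625)*57 = 537723*57 = 30650211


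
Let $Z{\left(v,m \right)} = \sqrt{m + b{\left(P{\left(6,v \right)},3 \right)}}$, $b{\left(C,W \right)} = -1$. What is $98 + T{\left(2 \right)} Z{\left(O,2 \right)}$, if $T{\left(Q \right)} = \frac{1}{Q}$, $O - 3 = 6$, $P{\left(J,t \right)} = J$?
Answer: $\frac{197}{2} \approx 98.5$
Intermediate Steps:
$O = 9$ ($O = 3 + 6 = 9$)
$Z{\left(v,m \right)} = \sqrt{-1 + m}$ ($Z{\left(v,m \right)} = \sqrt{m - 1} = \sqrt{-1 + m}$)
$98 + T{\left(2 \right)} Z{\left(O,2 \right)} = 98 + \frac{\sqrt{-1 + 2}}{2} = 98 + \frac{\sqrt{1}}{2} = 98 + \frac{1}{2} \cdot 1 = 98 + \frac{1}{2} = \frac{197}{2}$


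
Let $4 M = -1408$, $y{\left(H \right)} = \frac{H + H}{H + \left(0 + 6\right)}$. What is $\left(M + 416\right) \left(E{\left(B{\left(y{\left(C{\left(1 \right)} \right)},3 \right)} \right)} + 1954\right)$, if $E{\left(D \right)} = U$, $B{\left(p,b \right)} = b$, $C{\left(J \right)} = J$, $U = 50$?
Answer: $128256$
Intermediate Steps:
$y{\left(H \right)} = \frac{2 H}{6 + H}$ ($y{\left(H \right)} = \frac{2 H}{H + 6} = \frac{2 H}{6 + H}$)
$M = -352$ ($M = \frac{1}{4} \left(-1408\right) = -352$)
$E{\left(D \right)} = 50$
$\left(M + 416\right) \left(E{\left(B{\left(y{\left(C{\left(1 \right)} \right)},3 \right)} \right)} + 1954\right) = \left(-352 + 416\right) \left(50 + 1954\right) = 64 \cdot 2004 = 128256$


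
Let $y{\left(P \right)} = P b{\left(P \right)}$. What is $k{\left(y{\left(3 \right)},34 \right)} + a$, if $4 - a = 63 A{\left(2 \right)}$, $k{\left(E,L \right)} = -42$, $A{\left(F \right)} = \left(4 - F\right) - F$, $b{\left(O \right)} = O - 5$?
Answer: $-38$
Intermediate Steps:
$b{\left(O \right)} = -5 + O$
$A{\left(F \right)} = 4 - 2 F$
$y{\left(P \right)} = P \left(-5 + P\right)$
$a = 4$ ($a = 4 - 63 \left(4 - 4\right) = 4 - 63 \cdot 0 = 4 - 0 = 4 + 0 = 4$)
$k{\left(y{\left(3 \right)},34 \right)} + a = -42 + 4 = -38$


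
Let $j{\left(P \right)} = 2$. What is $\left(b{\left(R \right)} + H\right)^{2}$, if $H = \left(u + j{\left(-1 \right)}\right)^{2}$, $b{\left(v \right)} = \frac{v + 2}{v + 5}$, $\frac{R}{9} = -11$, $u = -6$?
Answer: $\frac{2563201}{8836} \approx 290.09$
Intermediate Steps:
$R = -99$ ($R = 9 \left(-11\right) = -99$)
$b{\left(v \right)} = \frac{2 + v}{5 + v}$
$H = 16$ ($H = \left(-6 + 2\right)^{2} = \left(-4\right)^{2} = 16$)
$\left(b{\left(R \right)} + H\right)^{2} = \left(\frac{2 - 99}{5 - 99} + 16\right)^{2} = \left(\frac{1}{-94} \left(-97\right) + 16\right)^{2} = \left(\left(- \frac{1}{94}\right) \left(-97\right) + 16\right)^{2} = \left(\frac{97}{94} + 16\right)^{2} = \left(\frac{1601}{94}\right)^{2} = \frac{2563201}{8836}$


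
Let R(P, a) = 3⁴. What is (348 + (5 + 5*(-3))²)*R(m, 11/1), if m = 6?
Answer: 36288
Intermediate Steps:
R(P, a) = 81
(348 + (5 + 5*(-3))²)*R(m, 11/1) = (348 + (5 + 5*(-3))²)*81 = (348 + (5 - 15)²)*81 = (348 + (-10)²)*81 = (348 + 100)*81 = 448*81 = 36288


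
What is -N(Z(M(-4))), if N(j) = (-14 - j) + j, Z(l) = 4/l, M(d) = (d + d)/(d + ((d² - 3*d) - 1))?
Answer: 14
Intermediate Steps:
M(d) = 2*d/(-1 + d² - 2*d) (M(d) = (2*d)/(d + (-1 + d² - 3*d)) = (2*d)/(-1 + d² - 2*d) = 2*d/(-1 + d² - 2*d))
N(j) = -14
-N(Z(M(-4))) = -1*(-14) = 14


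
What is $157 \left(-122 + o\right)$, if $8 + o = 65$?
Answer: $-10205$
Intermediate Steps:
$o = 57$ ($o = -8 + 65 = 57$)
$157 \left(-122 + o\right) = 157 \left(-122 + 57\right) = 157 \left(-65\right) = -10205$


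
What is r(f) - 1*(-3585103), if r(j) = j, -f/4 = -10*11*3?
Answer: 3586423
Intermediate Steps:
f = 1320 (f = -4*(-10*11)*3 = -(-440)*3 = -4*(-330) = 1320)
r(f) - 1*(-3585103) = 1320 - 1*(-3585103) = 1320 + 3585103 = 3586423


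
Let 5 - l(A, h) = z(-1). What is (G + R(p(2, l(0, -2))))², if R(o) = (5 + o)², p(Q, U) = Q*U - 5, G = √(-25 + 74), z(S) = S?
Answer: 22801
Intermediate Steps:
l(A, h) = 6 (l(A, h) = 5 - 1*(-1) = 5 + 1 = 6)
G = 7 (G = √49 = 7)
p(Q, U) = -5 + Q*U
(G + R(p(2, l(0, -2))))² = (7 + (5 + (-5 + 2*6))²)² = (7 + (5 + (-5 + 12))²)² = (7 + (5 + 7)²)² = (7 + 12²)² = (7 + 144)² = 151² = 22801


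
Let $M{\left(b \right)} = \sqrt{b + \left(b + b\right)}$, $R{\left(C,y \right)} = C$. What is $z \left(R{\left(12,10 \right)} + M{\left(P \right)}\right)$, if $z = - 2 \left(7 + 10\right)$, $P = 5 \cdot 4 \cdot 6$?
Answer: $-408 - 204 \sqrt{10} \approx -1053.1$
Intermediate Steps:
$P = 120$ ($P = 20 \cdot 6 = 120$)
$z = -34$ ($z = \left(-2\right) 17 = -34$)
$M{\left(b \right)} = \sqrt{3} \sqrt{b}$ ($M{\left(b \right)} = \sqrt{b + 2 b} = \sqrt{3 b} = \sqrt{3} \sqrt{b}$)
$z \left(R{\left(12,10 \right)} + M{\left(P \right)}\right) = - 34 \left(12 + \sqrt{3} \sqrt{120}\right) = - 34 \left(12 + \sqrt{3} \cdot 2 \sqrt{30}\right) = - 34 \left(12 + 6 \sqrt{10}\right) = -408 - 204 \sqrt{10}$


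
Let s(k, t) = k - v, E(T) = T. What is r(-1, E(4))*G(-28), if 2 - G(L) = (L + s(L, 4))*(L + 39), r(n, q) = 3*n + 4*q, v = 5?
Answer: 8749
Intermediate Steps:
s(k, t) = -5 + k (s(k, t) = k - 1*5 = k - 5 = -5 + k)
G(L) = 2 - (-5 + 2*L)*(39 + L) (G(L) = 2 - (L + (-5 + L))*(L + 39) = 2 - (-5 + 2*L)*(39 + L))
r(-1, E(4))*G(-28) = (3*(-1) + 4*4)*(197 - 73*(-28) - 2*(-28)²) = (-3 + 16)*(197 + 2044 - 2*784) = 13*(197 + 2044 - 1568) = 13*673 = 8749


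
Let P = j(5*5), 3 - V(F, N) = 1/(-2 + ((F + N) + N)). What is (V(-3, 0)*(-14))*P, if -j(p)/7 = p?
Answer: 7840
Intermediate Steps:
j(p) = -7*p
V(F, N) = 3 - 1/(-2 + F + 2*N) (V(F, N) = 3 - 1/(-2 + ((F + N) + N)) = 3 - 1/(-2 + (F + 2*N)) = 3 - 1/(-2 + F + 2*N))
P = -175 (P = -35*5 = -7*25 = -175)
(V(-3, 0)*(-14))*P = (((-7 + 3*(-3) + 6*0)/(-2 - 3 + 2*0))*(-14))*(-175) = (((-7 - 9 + 0)/(-2 - 3 + 0))*(-14))*(-175) = ((-16/(-5))*(-14))*(-175) = (-1/5*(-16)*(-14))*(-175) = ((16/5)*(-14))*(-175) = -224/5*(-175) = 7840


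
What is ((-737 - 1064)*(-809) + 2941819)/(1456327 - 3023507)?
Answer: -1099707/391795 ≈ -2.8068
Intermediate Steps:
((-737 - 1064)*(-809) + 2941819)/(1456327 - 3023507) = (-1801*(-809) + 2941819)/(-1567180) = (1457009 + 2941819)*(-1/1567180) = 4398828*(-1/1567180) = -1099707/391795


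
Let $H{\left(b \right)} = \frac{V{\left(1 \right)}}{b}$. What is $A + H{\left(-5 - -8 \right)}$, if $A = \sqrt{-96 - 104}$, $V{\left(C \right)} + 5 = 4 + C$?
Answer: $10 i \sqrt{2} \approx 14.142 i$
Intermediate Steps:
$V{\left(C \right)} = -1 + C$ ($V{\left(C \right)} = -5 + \left(4 + C\right) = -1 + C$)
$H{\left(b \right)} = 0$ ($H{\left(b \right)} = \frac{-1 + 1}{b} = \frac{0}{b} = 0$)
$A = 10 i \sqrt{2}$ ($A = \sqrt{-200} = 10 i \sqrt{2} \approx 14.142 i$)
$A + H{\left(-5 - -8 \right)} = 10 i \sqrt{2} + 0 = 10 i \sqrt{2}$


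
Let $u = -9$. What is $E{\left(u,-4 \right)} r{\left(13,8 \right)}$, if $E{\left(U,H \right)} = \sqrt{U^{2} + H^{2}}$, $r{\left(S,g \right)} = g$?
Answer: $8 \sqrt{97} \approx 78.791$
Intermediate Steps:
$E{\left(U,H \right)} = \sqrt{H^{2} + U^{2}}$
$E{\left(u,-4 \right)} r{\left(13,8 \right)} = \sqrt{\left(-4\right)^{2} + \left(-9\right)^{2}} \cdot 8 = \sqrt{16 + 81} \cdot 8 = \sqrt{97} \cdot 8 = 8 \sqrt{97}$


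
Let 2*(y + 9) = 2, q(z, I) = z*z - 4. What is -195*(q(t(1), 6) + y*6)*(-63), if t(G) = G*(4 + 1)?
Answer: -331695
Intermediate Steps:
t(G) = 5*G (t(G) = G*5 = 5*G)
q(z, I) = -4 + z² (q(z, I) = z² - 4 = -4 + z²)
y = -8 (y = -9 + (½)*2 = -9 + 1 = -8)
-195*(q(t(1), 6) + y*6)*(-63) = -195*((-4 + (5*1)²) - 8*6)*(-63) = -195*((-4 + 5²) - 48)*(-63) = -195*((-4 + 25) - 48)*(-63) = -195*(21 - 48)*(-63) = -195*(-27)*(-63) = 5265*(-63) = -331695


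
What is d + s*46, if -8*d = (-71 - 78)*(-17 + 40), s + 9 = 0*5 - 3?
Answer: -989/8 ≈ -123.63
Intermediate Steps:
s = -12 (s = -9 + (0*5 - 3) = -9 + (0 - 3) = -9 - 3 = -12)
d = 3427/8 (d = -(-71 - 78)*(-17 + 40)/8 = -(-149)*23/8 = -1/8*(-3427) = 3427/8 ≈ 428.38)
d + s*46 = 3427/8 - 12*46 = 3427/8 - 552 = -989/8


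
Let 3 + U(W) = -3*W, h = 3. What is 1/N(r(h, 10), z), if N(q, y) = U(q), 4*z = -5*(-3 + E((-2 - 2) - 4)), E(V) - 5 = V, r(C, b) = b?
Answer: -1/33 ≈ -0.030303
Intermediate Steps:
E(V) = 5 + V
z = 15/2 (z = (-5*(-3 + (5 + ((-2 - 2) - 4))))/4 = (-5*(-3 + (5 + (-4 - 4))))/4 = (-5*(-3 + (5 - 8)))/4 = (-5*(-3 - 3))/4 = (-5*(-6))/4 = (¼)*30 = 15/2 ≈ 7.5000)
U(W) = -3 - 3*W
N(q, y) = -3 - 3*q
1/N(r(h, 10), z) = 1/(-3 - 3*10) = 1/(-3 - 30) = 1/(-33) = -1/33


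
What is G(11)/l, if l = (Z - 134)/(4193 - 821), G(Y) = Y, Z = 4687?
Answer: 37092/4553 ≈ 8.1467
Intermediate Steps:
l = 4553/3372 (l = (4687 - 134)/(4193 - 821) = 4553/3372 ≈ 1.3502)
G(11)/l = 11/(4553/3372) = 11*(3372/4553) = 37092/4553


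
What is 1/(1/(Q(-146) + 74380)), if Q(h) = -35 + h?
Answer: 74199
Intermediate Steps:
1/(1/(Q(-146) + 74380)) = 1/(1/((-35 - 146) + 74380)) = 1/(1/(-181 + 74380)) = 1/(1/74199) = 74199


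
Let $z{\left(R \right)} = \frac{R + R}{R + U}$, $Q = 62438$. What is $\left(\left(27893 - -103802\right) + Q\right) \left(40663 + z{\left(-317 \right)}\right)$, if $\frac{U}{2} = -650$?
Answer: $\frac{4254923293255}{539} \approx 7.8941 \cdot 10^{9}$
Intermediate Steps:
$U = -1300$ ($U = 2 \left(-650\right) = -1300$)
$z{\left(R \right)} = \frac{2 R}{-1300 + R}$ ($z{\left(R \right)} = \frac{R + R}{R - 1300} = \frac{2 R}{-1300 + R}$)
$\left(\left(27893 - -103802\right) + Q\right) \left(40663 + z{\left(-317 \right)}\right) = \left(\left(27893 - -103802\right) + 62438\right) \left(40663 + 2 \left(-317\right) \frac{1}{-1300 - 317}\right) = \left(\left(27893 + 103802\right) + 62438\right) \left(40663 + 2 \left(-317\right) \frac{1}{-1617}\right) = \left(131695 + 62438\right) \left(40663 + 2 \left(-317\right) \left(- \frac{1}{1617}\right)\right) = 194133 \left(40663 + \frac{634}{1617}\right) = 194133 \cdot \frac{65752705}{1617} = \frac{4254923293255}{539}$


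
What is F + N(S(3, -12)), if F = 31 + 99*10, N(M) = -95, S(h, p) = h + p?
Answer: 926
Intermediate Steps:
F = 1021 (F = 31 + 990 = 1021)
F + N(S(3, -12)) = 1021 - 95 = 926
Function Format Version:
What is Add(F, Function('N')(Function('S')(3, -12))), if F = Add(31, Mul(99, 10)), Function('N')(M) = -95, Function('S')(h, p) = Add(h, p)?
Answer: 926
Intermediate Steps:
F = 1021 (F = Add(31, 990) = 1021)
Add(F, Function('N')(Function('S')(3, -12))) = Add(1021, -95) = 926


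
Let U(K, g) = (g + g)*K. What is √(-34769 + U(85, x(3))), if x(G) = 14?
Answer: 7*I*√661 ≈ 179.97*I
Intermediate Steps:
U(K, g) = 2*K*g (U(K, g) = (2*g)*K = 2*K*g)
√(-34769 + U(85, x(3))) = √(-34769 + 2*85*14) = √(-34769 + 2380) = √(-32389) = 7*I*√661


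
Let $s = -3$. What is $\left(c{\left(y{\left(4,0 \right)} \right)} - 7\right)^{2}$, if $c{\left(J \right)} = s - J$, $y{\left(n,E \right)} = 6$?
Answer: $256$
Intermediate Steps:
$c{\left(J \right)} = -3 - J$
$\left(c{\left(y{\left(4,0 \right)} \right)} - 7\right)^{2} = \left(\left(-3 - 6\right) - 7\right)^{2} = \left(-9 - 7\right)^{2} = \left(-16\right)^{2} = 256$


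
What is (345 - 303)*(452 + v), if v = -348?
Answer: 4368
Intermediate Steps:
(345 - 303)*(452 + v) = (345 - 303)*(452 - 348) = 42*104 = 4368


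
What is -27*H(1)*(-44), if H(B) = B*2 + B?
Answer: 3564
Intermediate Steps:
H(B) = 3*B (H(B) = 2*B + B = 3*B)
-27*H(1)*(-44) = -81*(-44) = 3564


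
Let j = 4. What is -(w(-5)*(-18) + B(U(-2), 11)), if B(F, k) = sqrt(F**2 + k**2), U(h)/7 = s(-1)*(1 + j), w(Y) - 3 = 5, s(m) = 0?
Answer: 133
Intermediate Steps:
w(Y) = 8 (w(Y) = 3 + 5 = 8)
U(h) = 0 (U(h) = 7*(0*(1 + 4)) = 7*(0*5) = 7*0 = 0)
-(w(-5)*(-18) + B(U(-2), 11)) = -(8*(-18) + sqrt(0**2 + 11**2)) = -(-144 + sqrt(0 + 121)) = -(-144 + sqrt(121)) = -(-144 + 11) = -1*(-133) = 133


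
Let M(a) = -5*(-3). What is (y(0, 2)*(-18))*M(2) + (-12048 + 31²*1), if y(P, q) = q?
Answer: -11627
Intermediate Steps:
M(a) = 15
(y(0, 2)*(-18))*M(2) + (-12048 + 31²*1) = (2*(-18))*15 + (-12048 + 31²*1) = -36*15 + (-12048 + 961*1) = -540 + (-12048 + 961) = -540 - 11087 = -11627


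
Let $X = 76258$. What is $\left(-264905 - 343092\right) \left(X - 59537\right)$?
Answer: $-10166317837$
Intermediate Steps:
$\left(-264905 - 343092\right) \left(X - 59537\right) = \left(-264905 - 343092\right) \left(76258 - 59537\right) = \left(-607997\right) 16721 = -10166317837$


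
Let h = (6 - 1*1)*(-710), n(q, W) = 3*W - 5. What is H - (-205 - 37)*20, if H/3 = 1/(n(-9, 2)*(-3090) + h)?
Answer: 32137597/6640 ≈ 4840.0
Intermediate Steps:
n(q, W) = -5 + 3*W
h = -3550 (h = (6 - 1)*(-710) = 5*(-710) = -3550)
H = -3/6640 (H = 3/((-5 + 3*2)*(-3090) - 3550) = 3/((-5 + 6)*(-3090) - 3550) = 3/(1*(-3090) - 3550) = 3/(-3090 - 3550) = 3/(-6640) = 3*(-1/6640) = -3/6640 ≈ -0.00045181)
H - (-205 - 37)*20 = -3/6640 - (-205 - 37)*20 = -3/6640 - (-242)*20 = -3/6640 - 1*(-4840) = -3/6640 + 4840 = 32137597/6640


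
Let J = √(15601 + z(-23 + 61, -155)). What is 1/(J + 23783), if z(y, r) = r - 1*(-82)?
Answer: 23783/565615561 - 2*√3882/565615561 ≈ 4.1828e-5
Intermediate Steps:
z(y, r) = 82 + r (z(y, r) = r + 82 = 82 + r)
J = 2*√3882 (J = √(15601 + (82 - 155)) = √(15601 - 73) = √15528 = 2*√3882 ≈ 124.61)
1/(J + 23783) = 1/(2*√3882 + 23783) = 1/(23783 + 2*√3882)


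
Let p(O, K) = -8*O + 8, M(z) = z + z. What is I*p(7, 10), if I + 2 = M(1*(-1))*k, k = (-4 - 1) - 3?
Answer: -672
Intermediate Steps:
M(z) = 2*z
k = -8 (k = -5 - 3 = -8)
p(O, K) = 8 - 8*O
I = 14 (I = -2 + (2*(1*(-1)))*(-8) = -2 + (2*(-1))*(-8) = -2 - 2*(-8) = -2 + 16 = 14)
I*p(7, 10) = 14*(8 - 8*7) = 14*(8 - 56) = 14*(-48) = -672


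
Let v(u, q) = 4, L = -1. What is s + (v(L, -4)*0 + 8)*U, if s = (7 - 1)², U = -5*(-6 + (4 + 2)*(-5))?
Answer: 1476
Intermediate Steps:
U = 180 (U = -5*(-6 + 6*(-5)) = -5*(-6 - 30) = -5*(-36) = 180)
s = 36 (s = 6² = 36)
s + (v(L, -4)*0 + 8)*U = 36 + (4*0 + 8)*180 = 36 + (0 + 8)*180 = 36 + 8*180 = 36 + 1440 = 1476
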